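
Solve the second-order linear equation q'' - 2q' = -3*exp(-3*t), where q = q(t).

Characteristic equation r² - 2r = 0 factors as (r - 2)r = 0, so r = 2, 0.
Hence q_h = C1*exp(2*t) + C2.
Try q_p = A*exp(-3*t). Substituting into the equation and dividing by exp(-3*t) gives A = -1/5, so q_p = -exp(-3*t)/5.

q = C2 - exp(-3*t)/5 + C1*exp(2*t)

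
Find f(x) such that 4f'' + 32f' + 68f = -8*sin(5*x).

f = sin(5*x)/104 + 5*cos(5*x)/104 + C1*cos(x)*exp(-4*x) + C2*exp(-4*x)*sin(x)

Divide through by 4: f'' + 8f' + 17f = -2*sin(5*x).
Characteristic equation r² + 8r + 17 = 0 has discriminant (8)² - 4·(17) = -4 < 0, so r = -4 ± i.
Hence f_h = C1*cos(x)*exp(-4*x) + C2*exp(-4*x)*sin(x).
Try f_p = A*cos(5*x) + B*sin(5*x). Substituting and equating the coefficients of cos(5x) and sin(5x) gives A = 5/104, B = 1/104, so f_p = sin(5*x)/104 + 5*cos(5*x)/104.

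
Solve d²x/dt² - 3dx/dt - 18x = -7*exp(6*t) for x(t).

x = C1*exp(6*t) + C2*exp(-3*t) - 7*t*exp(6*t)/9

Characteristic equation r² - 3r - 18 = 0 factors as (r - 6)(r + 3) = 0, so r = 6, -3.
Hence x_h = C1*exp(6*t) + C2*exp(-3*t).
Since exp(6*t) solves the homogeneous equation (r = 6 is a root of multiplicity 1), multiply the trial by t. Try x_p = A*t*exp(6*t). Substituting into the equation and dividing by exp(6*t) gives A = -7/9, so x_p = -7*t*exp(6*t)/9.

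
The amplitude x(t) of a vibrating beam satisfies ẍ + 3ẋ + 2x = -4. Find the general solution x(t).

x = -2 + C1*exp(-2*t) + C2*exp(-t)

Characteristic equation r² + 3r + 2 = 0 factors as (r + 2)(r + 1) = 0, so r = -2, -1.
Hence x_h = C1*exp(-2*t) + C2*exp(-t).
For the particular solution try x_p = A0. Substituting and matching coefficients of each power of t gives A0 = -2, so x_p = -2.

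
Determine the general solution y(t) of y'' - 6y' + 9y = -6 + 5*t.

Characteristic equation r² - 6r + 9 = 0 has discriminant (-6)² - 4·(9) = 0, so r = 3 is a repeated root.
Hence y_h = (C1 + C2*t)*exp(3*t).
For the particular solution try y_p = A0 + A1*t. Substituting and matching coefficients of each power of t gives A0 = -8/27, A1 = 5/9, so y_p = -8/27 + 5*t/9.

y = -8/27 + 5*t/9 + C1*exp(3*t) + C2*t*exp(3*t)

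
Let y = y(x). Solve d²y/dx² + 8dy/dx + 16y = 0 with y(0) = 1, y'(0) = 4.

Characteristic equation r² + 8r + 16 = 0 has discriminant (8)² - 4·(16) = 0, so r = -4 is a repeated root.
Hence y_h = (C1 + C2*x)*exp(-4*x).
Apply the initial conditions: y(0) = C1 = 1 and y'(0) = C2 - 4*C1 = 4. Solving gives C1 = 1, C2 = 8.

y = 8*x*exp(-4*x) + exp(-4*x)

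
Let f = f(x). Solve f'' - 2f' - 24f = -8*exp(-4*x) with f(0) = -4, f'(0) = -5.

f = -109*exp(6*x)/50 - 91*exp(-4*x)/50 + 4*x*exp(-4*x)/5

Characteristic equation r² - 2r - 24 = 0 factors as (r + 4)(r - 6) = 0, so r = -4, 6.
Hence f_h = C1*exp(-4*x) + C2*exp(6*x).
Since exp(-4*x) solves the homogeneous equation (r = -4 is a root of multiplicity 1), multiply the trial by x. Try f_p = A*x*exp(-4*x). Substituting into the equation and dividing by exp(-4*x) gives A = 4/5, so f_p = 4*x*exp(-4*x)/5.
General solution: f = C1*exp(-4*x) + C2*exp(6*x) + 4*x*exp(-4*x)/5.
Apply the initial conditions: f(0) = C1 + C2 = -4 and f'(0) = 4/5 - 4*C1 + 6*C2 = -5. Solving gives C1 = -91/50, C2 = -109/50.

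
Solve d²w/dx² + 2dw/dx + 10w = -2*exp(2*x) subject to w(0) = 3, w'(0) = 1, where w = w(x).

Characteristic equation r² + 2r + 10 = 0 has discriminant (2)² - 4·(10) = -36 < 0, so r = -1 ± 3i.
Hence w_h = C1*cos(3*x)*exp(-x) + C2*exp(-x)*sin(3*x).
Try w_p = A*exp(2*x). Substituting into the equation and dividing by exp(2*x) gives A = -1/9, so w_p = -exp(2*x)/9.
General solution: w = -exp(2*x)/9 + C1*cos(3*x)*exp(-x) + C2*exp(-x)*sin(3*x).
Apply the initial conditions: w(0) = -1/9 + C1 = 3 and w'(0) = -2/9 - C1 + 3*C2 = 1. Solving gives C1 = 28/9, C2 = 13/9.

w = -exp(2*x)/9 + 13*exp(-x)*sin(3*x)/9 + 28*cos(3*x)*exp(-x)/9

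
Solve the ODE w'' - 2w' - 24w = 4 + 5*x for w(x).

w = -43/288 - 5*x/24 + C1*exp(6*x) + C2*exp(-4*x)

Characteristic equation r² - 2r - 24 = 0 factors as (r - 6)(r + 4) = 0, so r = 6, -4.
Hence w_h = C1*exp(6*x) + C2*exp(-4*x).
For the particular solution try w_p = A0 + A1*x. Substituting and matching coefficients of each power of x gives A0 = -43/288, A1 = -5/24, so w_p = -43/288 - 5*x/24.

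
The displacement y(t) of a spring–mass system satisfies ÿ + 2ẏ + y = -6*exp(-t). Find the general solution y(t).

Characteristic equation r² + 2r + 1 = 0 has discriminant (2)² - 4·(1) = 0, so r = -1 is a repeated root.
Hence y_h = (C1 + C2*t)*exp(-t).
Since exp(-t) solves the homogeneous equation (r = -1 is a root of multiplicity 2), multiply the trial by t^2. Try y_p = A*t^2*exp(-t). Substituting into the equation and dividing by exp(-t) gives A = -3, so y_p = -3*t^2*exp(-t).

y = C1*exp(-t) - 3*t**2*exp(-t) + C2*t*exp(-t)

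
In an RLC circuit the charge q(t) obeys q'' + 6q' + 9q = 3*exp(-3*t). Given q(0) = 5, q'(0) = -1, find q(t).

q = 5*exp(-3*t) + 14*t*exp(-3*t) + 3*t**2*exp(-3*t)/2

Characteristic equation r² + 6r + 9 = 0 has discriminant (6)² - 4·(9) = 0, so r = -3 is a repeated root.
Hence q_h = (C1 + C2*t)*exp(-3*t).
Since exp(-3*t) solves the homogeneous equation (r = -3 is a root of multiplicity 2), multiply the trial by t^2. Try q_p = A*t^2*exp(-3*t). Substituting into the equation and dividing by exp(-3*t) gives A = 3/2, so q_p = 3*t^2*exp(-3*t)/2.
General solution: q = C1*exp(-3*t) + 3*t^2*exp(-3*t)/2 + C2*t*exp(-3*t).
Apply the initial conditions: q(0) = C1 = 5 and q'(0) = C2 - 3*C1 = -1. Solving gives C1 = 5, C2 = 14.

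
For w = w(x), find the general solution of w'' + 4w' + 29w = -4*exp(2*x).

Characteristic equation r² + 4r + 29 = 0 has discriminant (4)² - 4·(29) = -100 < 0, so r = -2 ± 5i.
Hence w_h = C1*cos(5*x)*exp(-2*x) + C2*exp(-2*x)*sin(5*x).
Try w_p = A*exp(2*x). Substituting into the equation and dividing by exp(2*x) gives A = -4/41, so w_p = -4*exp(2*x)/41.

w = -4*exp(2*x)/41 + C1*cos(5*x)*exp(-2*x) + C2*exp(-2*x)*sin(5*x)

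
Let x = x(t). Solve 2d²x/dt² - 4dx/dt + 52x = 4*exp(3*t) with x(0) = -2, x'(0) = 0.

x = 2*exp(3*t)/29 - 60*cos(5*t)*exp(t)/29 + 54*exp(t)*sin(5*t)/145

Divide through by 2: x'' - 2x' + 26x = 2*exp(3*t).
Characteristic equation r² - 2r + 26 = 0 has discriminant (-2)² - 4·(26) = -100 < 0, so r = 1 ± 5i.
Hence x_h = C1*cos(5*t)*exp(t) + C2*exp(t)*sin(5*t).
Try x_p = A*exp(3*t). Substituting into the equation and dividing by exp(3*t) gives A = 2/29, so x_p = 2*exp(3*t)/29.
General solution: x = 2*exp(3*t)/29 + C1*cos(5*t)*exp(t) + C2*exp(t)*sin(5*t).
Apply the initial conditions: x(0) = 2/29 + C1 = -2 and x'(0) = 6/29 + C1 + 5*C2 = 0. Solving gives C1 = -60/29, C2 = 54/145.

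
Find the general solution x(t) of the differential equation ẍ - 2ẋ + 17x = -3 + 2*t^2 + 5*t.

x = -749/4913 + 2*t**2/17 + 93*t/289 + C1*cos(4*t)*exp(t) + C2*exp(t)*sin(4*t)

Characteristic equation r² - 2r + 17 = 0 has discriminant (-2)² - 4·(17) = -64 < 0, so r = 1 ± 4i.
Hence x_h = C1*cos(4*t)*exp(t) + C2*exp(t)*sin(4*t).
For the particular solution try x_p = A0 + A1*t + A2*t^2. Substituting and matching coefficients of each power of t gives A0 = -749/4913, A1 = 93/289, A2 = 2/17, so x_p = -749/4913 + 2*t^2/17 + 93*t/289.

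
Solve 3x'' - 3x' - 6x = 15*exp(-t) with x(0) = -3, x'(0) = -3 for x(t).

x = -14*exp(-t)/9 - 13*exp(2*t)/9 - 5*t*exp(-t)/3

Divide through by 3: x'' - x' - 2x = 5*exp(-t).
Characteristic equation r² - r - 2 = 0 factors as (r - 2)(r + 1) = 0, so r = 2, -1.
Hence x_h = C1*exp(2*t) + C2*exp(-t).
Since exp(-t) solves the homogeneous equation (r = -1 is a root of multiplicity 1), multiply the trial by t. Try x_p = A*t*exp(-t). Substituting into the equation and dividing by exp(-t) gives A = -5/3, so x_p = -5*t*exp(-t)/3.
General solution: x = C1*exp(2*t) + C2*exp(-t) - 5*t*exp(-t)/3.
Apply the initial conditions: x(0) = C1 + C2 = -3 and x'(0) = -5/3 - C2 + 2*C1 = -3. Solving gives C1 = -13/9, C2 = -14/9.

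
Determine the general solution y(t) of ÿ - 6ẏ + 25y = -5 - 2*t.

y = -137/625 - 2*t/25 + C1*cos(4*t)*exp(3*t) + C2*exp(3*t)*sin(4*t)

Characteristic equation r² - 6r + 25 = 0 has discriminant (-6)² - 4·(25) = -64 < 0, so r = 3 ± 4i.
Hence y_h = C1*cos(4*t)*exp(3*t) + C2*exp(3*t)*sin(4*t).
For the particular solution try y_p = A0 + A1*t. Substituting and matching coefficients of each power of t gives A0 = -137/625, A1 = -2/25, so y_p = -137/625 - 2*t/25.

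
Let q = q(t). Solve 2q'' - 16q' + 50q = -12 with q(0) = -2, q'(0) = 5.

Divide through by 2: q'' - 8q' + 25q = -6.
Characteristic equation r² - 8r + 25 = 0 has discriminant (-8)² - 4·(25) = -36 < 0, so r = 4 ± 3i.
Hence q_h = C1*cos(3*t)*exp(4*t) + C2*exp(4*t)*sin(3*t).
For the particular solution try q_p = A0. Substituting and matching coefficients of each power of t gives A0 = -6/25, so q_p = -6/25.
General solution: q = -6/25 + C1*cos(3*t)*exp(4*t) + C2*exp(4*t)*sin(3*t).
Apply the initial conditions: q(0) = -6/25 + C1 = -2 and q'(0) = 3*C2 + 4*C1 = 5. Solving gives C1 = -44/25, C2 = 301/75.

q = -6/25 - 44*cos(3*t)*exp(4*t)/25 + 301*exp(4*t)*sin(3*t)/75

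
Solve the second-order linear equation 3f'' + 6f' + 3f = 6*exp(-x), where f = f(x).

f = C1*exp(-x) + x**2*exp(-x) + C2*x*exp(-x)

Divide through by 3: f'' + 2f' + f = 2*exp(-x).
Characteristic equation r² + 2r + 1 = 0 has discriminant (2)² - 4·(1) = 0, so r = -1 is a repeated root.
Hence f_h = (C1 + C2*x)*exp(-x).
Since exp(-x) solves the homogeneous equation (r = -1 is a root of multiplicity 2), multiply the trial by x^2. Try f_p = A*x^2*exp(-x). Substituting into the equation and dividing by exp(-x) gives A = 1, so f_p = x^2*exp(-x).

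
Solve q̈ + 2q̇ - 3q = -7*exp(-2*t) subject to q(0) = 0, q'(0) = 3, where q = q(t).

Characteristic equation r² + 2r - 3 = 0 factors as (r + 3)(r - 1) = 0, so r = -3, 1.
Hence q_h = C1*exp(-3*t) + C2*exp(t).
Try q_p = A*exp(-2*t). Substituting into the equation and dividing by exp(-2*t) gives A = 7/3, so q_p = 7*exp(-2*t)/3.
General solution: q = 7*exp(-2*t)/3 + C1*exp(-3*t) + C2*exp(t).
Apply the initial conditions: q(0) = 7/3 + C1 + C2 = 0 and q'(0) = -14/3 + C2 - 3*C1 = 3. Solving gives C1 = -5/2, C2 = 1/6.

q = -5*exp(-3*t)/2 + exp(t)/6 + 7*exp(-2*t)/3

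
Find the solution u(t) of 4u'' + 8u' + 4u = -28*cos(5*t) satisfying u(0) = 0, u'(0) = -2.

u = -42*exp(-t)/169 - 35*sin(5*t)/338 + 42*cos(5*t)/169 - 45*t*exp(-t)/26

Divide through by 4: u'' + 2u' + u = -7*cos(5*t).
Characteristic equation r² + 2r + 1 = 0 has discriminant (2)² - 4·(1) = 0, so r = -1 is a repeated root.
Hence u_h = (C1 + C2*t)*exp(-t).
Try u_p = A*cos(5*t) + B*sin(5*t). Substituting and equating the coefficients of cos(5t) and sin(5t) gives A = 42/169, B = -35/338, so u_p = -35*sin(5*t)/338 + 42*cos(5*t)/169.
General solution: u = -35*sin(5*t)/338 + 42*cos(5*t)/169 + C1*exp(-t) + C2*t*exp(-t).
Apply the initial conditions: u(0) = 42/169 + C1 = 0 and u'(0) = -175/338 + C2 - C1 = -2. Solving gives C1 = -42/169, C2 = -45/26.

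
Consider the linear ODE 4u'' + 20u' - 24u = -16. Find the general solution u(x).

Divide through by 4: u'' + 5u' - 6u = -4.
Characteristic equation r² + 5r - 6 = 0 factors as (r + 6)(r - 1) = 0, so r = -6, 1.
Hence u_h = C1*exp(-6*x) + C2*exp(x).
For the particular solution try u_p = A0. Substituting and matching coefficients of each power of x gives A0 = 2/3, so u_p = 2/3.

u = 2/3 + C1*exp(-6*x) + C2*exp(x)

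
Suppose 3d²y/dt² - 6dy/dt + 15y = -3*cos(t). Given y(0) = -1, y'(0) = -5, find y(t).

y = -cos(t)/5 + sin(t)/10 - 43*exp(t)*sin(2*t)/20 - 4*cos(2*t)*exp(t)/5

Divide through by 3: y'' - 2y' + 5y = -cos(t).
Characteristic equation r² - 2r + 5 = 0 has discriminant (-2)² - 4·(5) = -16 < 0, so r = 1 ± 2i.
Hence y_h = C1*cos(2*t)*exp(t) + C2*exp(t)*sin(2*t).
Try y_p = A*cos(t) + B*sin(t). Substituting and equating the coefficients of cos(t) and sin(t) gives A = -1/5, B = 1/10, so y_p = -cos(t)/5 + sin(t)/10.
General solution: y = -cos(t)/5 + sin(t)/10 + C1*cos(2*t)*exp(t) + C2*exp(t)*sin(2*t).
Apply the initial conditions: y(0) = -1/5 + C1 = -1 and y'(0) = 1/10 + C1 + 2*C2 = -5. Solving gives C1 = -4/5, C2 = -43/20.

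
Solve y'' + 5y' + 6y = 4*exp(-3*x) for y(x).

Characteristic equation r² + 5r + 6 = 0 factors as (r + 3)(r + 2) = 0, so r = -3, -2.
Hence y_h = C1*exp(-3*x) + C2*exp(-2*x).
Since exp(-3*x) solves the homogeneous equation (r = -3 is a root of multiplicity 1), multiply the trial by x. Try y_p = A*x*exp(-3*x). Substituting into the equation and dividing by exp(-3*x) gives A = -4, so y_p = -4*x*exp(-3*x).

y = C1*exp(-3*x) + C2*exp(-2*x) - 4*x*exp(-3*x)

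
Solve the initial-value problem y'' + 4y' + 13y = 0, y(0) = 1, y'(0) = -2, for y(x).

Characteristic equation r² + 4r + 13 = 0 has discriminant (4)² - 4·(13) = -36 < 0, so r = -2 ± 3i.
Hence y_h = C1*cos(3*x)*exp(-2*x) + C2*exp(-2*x)*sin(3*x).
Apply the initial conditions: y(0) = C1 = 1 and y'(0) = -2*C1 + 3*C2 = -2. Solving gives C1 = 1, C2 = 0.

y = cos(3*x)*exp(-2*x)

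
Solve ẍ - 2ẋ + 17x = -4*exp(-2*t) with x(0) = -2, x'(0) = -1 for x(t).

x = -4*exp(-2*t)/25 - 46*cos(4*t)*exp(t)/25 + 13*exp(t)*sin(4*t)/100

Characteristic equation r² - 2r + 17 = 0 has discriminant (-2)² - 4·(17) = -64 < 0, so r = 1 ± 4i.
Hence x_h = C1*cos(4*t)*exp(t) + C2*exp(t)*sin(4*t).
Try x_p = A*exp(-2*t). Substituting into the equation and dividing by exp(-2*t) gives A = -4/25, so x_p = -4*exp(-2*t)/25.
General solution: x = -4*exp(-2*t)/25 + C1*cos(4*t)*exp(t) + C2*exp(t)*sin(4*t).
Apply the initial conditions: x(0) = -4/25 + C1 = -2 and x'(0) = 8/25 + C1 + 4*C2 = -1. Solving gives C1 = -46/25, C2 = 13/100.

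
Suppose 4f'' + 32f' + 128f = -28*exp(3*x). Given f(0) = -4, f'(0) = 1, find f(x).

Divide through by 4: f'' + 8f' + 32f = -7*exp(3*x).
Characteristic equation r² + 8r + 32 = 0 has discriminant (8)² - 4·(32) = -64 < 0, so r = -4 ± 4i.
Hence f_h = C1*cos(4*x)*exp(-4*x) + C2*exp(-4*x)*sin(4*x).
Try f_p = A*exp(3*x). Substituting into the equation and dividing by exp(3*x) gives A = -7/65, so f_p = -7*exp(3*x)/65.
General solution: f = -7*exp(3*x)/65 + C1*cos(4*x)*exp(-4*x) + C2*exp(-4*x)*sin(4*x).
Apply the initial conditions: f(0) = -7/65 + C1 = -4 and f'(0) = -21/65 - 4*C1 + 4*C2 = 1. Solving gives C1 = -253/65, C2 = -463/130.

f = -7*exp(3*x)/65 - 463*exp(-4*x)*sin(4*x)/130 - 253*cos(4*x)*exp(-4*x)/65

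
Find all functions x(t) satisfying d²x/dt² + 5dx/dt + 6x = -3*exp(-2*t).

Characteristic equation r² + 5r + 6 = 0 factors as (r + 3)(r + 2) = 0, so r = -3, -2.
Hence x_h = C1*exp(-3*t) + C2*exp(-2*t).
Since exp(-2*t) solves the homogeneous equation (r = -2 is a root of multiplicity 1), multiply the trial by t. Try x_p = A*t*exp(-2*t). Substituting into the equation and dividing by exp(-2*t) gives A = -3, so x_p = -3*t*exp(-2*t).

x = C1*exp(-3*t) + C2*exp(-2*t) - 3*t*exp(-2*t)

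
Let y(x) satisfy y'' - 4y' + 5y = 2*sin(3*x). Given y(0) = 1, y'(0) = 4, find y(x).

y = -sin(3*x)/20 + 3*cos(3*x)/20 + 17*cos(x)*exp(2*x)/20 + 49*exp(2*x)*sin(x)/20

Characteristic equation r² - 4r + 5 = 0 has discriminant (-4)² - 4·(5) = -4 < 0, so r = 2 ± i.
Hence y_h = C1*cos(x)*exp(2*x) + C2*exp(2*x)*sin(x).
Try y_p = A*cos(3*x) + B*sin(3*x). Substituting and equating the coefficients of cos(3x) and sin(3x) gives A = 3/20, B = -1/20, so y_p = -sin(3*x)/20 + 3*cos(3*x)/20.
General solution: y = -sin(3*x)/20 + 3*cos(3*x)/20 + C1*cos(x)*exp(2*x) + C2*exp(2*x)*sin(x).
Apply the initial conditions: y(0) = 3/20 + C1 = 1 and y'(0) = -3/20 + C2 + 2*C1 = 4. Solving gives C1 = 17/20, C2 = 49/20.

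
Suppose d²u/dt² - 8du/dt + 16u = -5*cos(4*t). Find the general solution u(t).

Characteristic equation r² - 8r + 16 = 0 has discriminant (-8)² - 4·(16) = 0, so r = 4 is a repeated root.
Hence u_h = (C1 + C2*t)*exp(4*t).
Try u_p = A*cos(4*t) + B*sin(4*t). Substituting and equating the coefficients of cos(4t) and sin(4t) gives A = 0, B = 5/32, so u_p = 5*sin(4*t)/32.

u = 5*sin(4*t)/32 + C1*exp(4*t) + C2*t*exp(4*t)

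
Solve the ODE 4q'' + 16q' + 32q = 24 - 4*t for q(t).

Divide through by 4: q'' + 4q' + 8q = 6 - t.
Characteristic equation r² + 4r + 8 = 0 has discriminant (4)² - 4·(8) = -16 < 0, so r = -2 ± 2i.
Hence q_h = C1*cos(2*t)*exp(-2*t) + C2*exp(-2*t)*sin(2*t).
For the particular solution try q_p = A0 + A1*t. Substituting and matching coefficients of each power of t gives A0 = 13/16, A1 = -1/8, so q_p = 13/16 - t/8.

q = 13/16 - t/8 + C1*cos(2*t)*exp(-2*t) + C2*exp(-2*t)*sin(2*t)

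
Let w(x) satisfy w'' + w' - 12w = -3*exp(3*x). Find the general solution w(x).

Characteristic equation r² + r - 12 = 0 factors as (r + 4)(r - 3) = 0, so r = -4, 3.
Hence w_h = C1*exp(-4*x) + C2*exp(3*x).
Since exp(3*x) solves the homogeneous equation (r = 3 is a root of multiplicity 1), multiply the trial by x. Try w_p = A*x*exp(3*x). Substituting into the equation and dividing by exp(3*x) gives A = -3/7, so w_p = -3*x*exp(3*x)/7.

w = C1*exp(-4*x) + C2*exp(3*x) - 3*x*exp(3*x)/7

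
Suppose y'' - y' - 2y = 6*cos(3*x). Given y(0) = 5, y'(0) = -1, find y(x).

Characteristic equation r² - r - 2 = 0 factors as (r + 1)(r - 2) = 0, so r = -1, 2.
Hence y_h = C1*exp(-x) + C2*exp(2*x).
Try y_p = A*cos(3*x) + B*sin(3*x). Substituting and equating the coefficients of cos(3x) and sin(3x) gives A = -33/65, B = -9/65, so y_p = -33*cos(3*x)/65 - 9*sin(3*x)/65.
General solution: y = -33*cos(3*x)/65 - 9*sin(3*x)/65 + C1*exp(-x) + C2*exp(2*x).
Apply the initial conditions: y(0) = -33/65 + C1 + C2 = 5 and y'(0) = -27/65 - C1 + 2*C2 = -1. Solving gives C1 = 58/15, C2 = 64/39.

y = -33*cos(3*x)/65 - 9*sin(3*x)/65 + 58*exp(-x)/15 + 64*exp(2*x)/39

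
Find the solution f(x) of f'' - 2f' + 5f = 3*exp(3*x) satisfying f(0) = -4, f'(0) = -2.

f = 3*exp(3*x)/8 - 35*cos(2*x)*exp(x)/8 + 5*exp(x)*sin(2*x)/8

Characteristic equation r² - 2r + 5 = 0 has discriminant (-2)² - 4·(5) = -16 < 0, so r = 1 ± 2i.
Hence f_h = C1*cos(2*x)*exp(x) + C2*exp(x)*sin(2*x).
Try f_p = A*exp(3*x). Substituting into the equation and dividing by exp(3*x) gives A = 3/8, so f_p = 3*exp(3*x)/8.
General solution: f = 3*exp(3*x)/8 + C1*cos(2*x)*exp(x) + C2*exp(x)*sin(2*x).
Apply the initial conditions: f(0) = 3/8 + C1 = -4 and f'(0) = 9/8 + C1 + 2*C2 = -2. Solving gives C1 = -35/8, C2 = 5/8.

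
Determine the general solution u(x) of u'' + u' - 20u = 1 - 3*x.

u = -17/400 + 3*x/20 + C1*exp(-5*x) + C2*exp(4*x)

Characteristic equation r² + r - 20 = 0 factors as (r + 5)(r - 4) = 0, so r = -5, 4.
Hence u_h = C1*exp(-5*x) + C2*exp(4*x).
For the particular solution try u_p = A0 + A1*x. Substituting and matching coefficients of each power of x gives A0 = -17/400, A1 = 3/20, so u_p = -17/400 + 3*x/20.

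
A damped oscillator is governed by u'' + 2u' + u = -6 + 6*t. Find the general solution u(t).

u = -18 + 6*t + C1*exp(-t) + C2*t*exp(-t)

Characteristic equation r² + 2r + 1 = 0 has discriminant (2)² - 4·(1) = 0, so r = -1 is a repeated root.
Hence u_h = (C1 + C2*t)*exp(-t).
For the particular solution try u_p = A0 + A1*t. Substituting and matching coefficients of each power of t gives A0 = -18, A1 = 6, so u_p = -18 + 6*t.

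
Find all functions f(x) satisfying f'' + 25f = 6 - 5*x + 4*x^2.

Characteristic equation r² + 25 = 0 has discriminant (0)² - 4·(25) = -100 < 0, so r = ± 5i.
Hence f_h = C1*cos(5*x) + C2*sin(5*x).
For the particular solution try f_p = A0 + A1*x + A2*x^2. Substituting and matching coefficients of each power of x gives A0 = 142/625, A1 = -1/5, A2 = 4/25, so f_p = 142/625 - x/5 + 4*x^2/25.

f = 142/625 - x/5 + 4*x**2/25 + C1*cos(5*x) + C2*sin(5*x)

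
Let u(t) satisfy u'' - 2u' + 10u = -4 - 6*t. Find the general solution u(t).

u = -13/25 - 3*t/5 + C1*cos(3*t)*exp(t) + C2*exp(t)*sin(3*t)

Characteristic equation r² - 2r + 10 = 0 has discriminant (-2)² - 4·(10) = -36 < 0, so r = 1 ± 3i.
Hence u_h = C1*cos(3*t)*exp(t) + C2*exp(t)*sin(3*t).
For the particular solution try u_p = A0 + A1*t. Substituting and matching coefficients of each power of t gives A0 = -13/25, A1 = -3/5, so u_p = -13/25 - 3*t/5.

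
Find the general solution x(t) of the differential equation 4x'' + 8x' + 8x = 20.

x = 5/2 + C1*cos(t)*exp(-t) + C2*exp(-t)*sin(t)

Divide through by 4: x'' + 2x' + 2x = 5.
Characteristic equation r² + 2r + 2 = 0 has discriminant (2)² - 4·(2) = -4 < 0, so r = -1 ± i.
Hence x_h = C1*cos(t)*exp(-t) + C2*exp(-t)*sin(t).
For the particular solution try x_p = A0. Substituting and matching coefficients of each power of t gives A0 = 5/2, so x_p = 5/2.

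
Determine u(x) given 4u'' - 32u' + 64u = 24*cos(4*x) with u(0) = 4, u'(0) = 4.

u = 4*exp(4*x) - 3*sin(4*x)/16 - 45*x*exp(4*x)/4

Divide through by 4: u'' - 8u' + 16u = 6*cos(4*x).
Characteristic equation r² - 8r + 16 = 0 has discriminant (-8)² - 4·(16) = 0, so r = 4 is a repeated root.
Hence u_h = (C1 + C2*x)*exp(4*x).
Try u_p = A*cos(4*x) + B*sin(4*x). Substituting and equating the coefficients of cos(4x) and sin(4x) gives A = 0, B = -3/16, so u_p = -3*sin(4*x)/16.
General solution: u = -3*sin(4*x)/16 + C1*exp(4*x) + C2*x*exp(4*x).
Apply the initial conditions: u(0) = C1 = 4 and u'(0) = -3/4 + C2 + 4*C1 = 4. Solving gives C1 = 4, C2 = -45/4.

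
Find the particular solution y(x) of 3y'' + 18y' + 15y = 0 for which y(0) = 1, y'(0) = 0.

Divide through by 3: y'' + 6y' + 5y = 0.
Characteristic equation r² + 6r + 5 = 0 factors as (r + 5)(r + 1) = 0, so r = -5, -1.
Hence y_h = C1*exp(-5*x) + C2*exp(-x).
Apply the initial conditions: y(0) = C1 + C2 = 1 and y'(0) = -C2 - 5*C1 = 0. Solving gives C1 = -1/4, C2 = 5/4.

y = -exp(-5*x)/4 + 5*exp(-x)/4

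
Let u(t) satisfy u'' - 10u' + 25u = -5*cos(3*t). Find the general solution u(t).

u = -20*cos(3*t)/289 + 75*sin(3*t)/578 + C1*exp(5*t) + C2*t*exp(5*t)

Characteristic equation r² - 10r + 25 = 0 has discriminant (-10)² - 4·(25) = 0, so r = 5 is a repeated root.
Hence u_h = (C1 + C2*t)*exp(5*t).
Try u_p = A*cos(3*t) + B*sin(3*t). Substituting and equating the coefficients of cos(3t) and sin(3t) gives A = -20/289, B = 75/578, so u_p = -20*cos(3*t)/289 + 75*sin(3*t)/578.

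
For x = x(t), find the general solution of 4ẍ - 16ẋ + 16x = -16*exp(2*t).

x = C1*exp(2*t) - 2*t**2*exp(2*t) + C2*t*exp(2*t)

Divide through by 4: x'' - 4x' + 4x = -4*exp(2*t).
Characteristic equation r² - 4r + 4 = 0 has discriminant (-4)² - 4·(4) = 0, so r = 2 is a repeated root.
Hence x_h = (C1 + C2*t)*exp(2*t).
Since exp(2*t) solves the homogeneous equation (r = 2 is a root of multiplicity 2), multiply the trial by t^2. Try x_p = A*t^2*exp(2*t). Substituting into the equation and dividing by exp(2*t) gives A = -2, so x_p = -2*t^2*exp(2*t).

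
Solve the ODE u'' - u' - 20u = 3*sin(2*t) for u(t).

Characteristic equation r² - r - 20 = 0 factors as (r + 4)(r - 5) = 0, so r = -4, 5.
Hence u_h = C1*exp(-4*t) + C2*exp(5*t).
Try u_p = A*cos(2*t) + B*sin(2*t). Substituting and equating the coefficients of cos(2t) and sin(2t) gives A = 3/290, B = -18/145, so u_p = -18*sin(2*t)/145 + 3*cos(2*t)/290.

u = -18*sin(2*t)/145 + 3*cos(2*t)/290 + C1*exp(-4*t) + C2*exp(5*t)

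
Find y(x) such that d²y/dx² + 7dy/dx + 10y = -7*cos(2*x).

Characteristic equation r² + 7r + 10 = 0 factors as (r + 2)(r + 5) = 0, so r = -2, -5.
Hence y_h = C1*exp(-2*x) + C2*exp(-5*x).
Try y_p = A*cos(2*x) + B*sin(2*x). Substituting and equating the coefficients of cos(2x) and sin(2x) gives A = -21/116, B = -49/116, so y_p = -49*sin(2*x)/116 - 21*cos(2*x)/116.

y = -49*sin(2*x)/116 - 21*cos(2*x)/116 + C1*exp(-2*x) + C2*exp(-5*x)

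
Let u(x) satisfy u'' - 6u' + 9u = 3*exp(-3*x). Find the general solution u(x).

Characteristic equation r² - 6r + 9 = 0 has discriminant (-6)² - 4·(9) = 0, so r = 3 is a repeated root.
Hence u_h = (C1 + C2*x)*exp(3*x).
Try u_p = A*exp(-3*x). Substituting into the equation and dividing by exp(-3*x) gives A = 1/12, so u_p = exp(-3*x)/12.

u = exp(-3*x)/12 + C1*exp(3*x) + C2*x*exp(3*x)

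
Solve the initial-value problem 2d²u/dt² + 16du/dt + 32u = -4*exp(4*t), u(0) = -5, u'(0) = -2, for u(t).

u = -159*exp(-4*t)/32 - exp(4*t)/32 - 87*t*exp(-4*t)/4

Divide through by 2: u'' + 8u' + 16u = -2*exp(4*t).
Characteristic equation r² + 8r + 16 = 0 has discriminant (8)² - 4·(16) = 0, so r = -4 is a repeated root.
Hence u_h = (C1 + C2*t)*exp(-4*t).
Try u_p = A*exp(4*t). Substituting into the equation and dividing by exp(4*t) gives A = -1/32, so u_p = -exp(4*t)/32.
General solution: u = -exp(4*t)/32 + C1*exp(-4*t) + C2*t*exp(-4*t).
Apply the initial conditions: u(0) = -1/32 + C1 = -5 and u'(0) = -1/8 + C2 - 4*C1 = -2. Solving gives C1 = -159/32, C2 = -87/4.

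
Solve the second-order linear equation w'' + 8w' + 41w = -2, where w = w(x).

w = -2/41 + C1*cos(5*x)*exp(-4*x) + C2*exp(-4*x)*sin(5*x)

Characteristic equation r² + 8r + 41 = 0 has discriminant (8)² - 4·(41) = -100 < 0, so r = -4 ± 5i.
Hence w_h = C1*cos(5*x)*exp(-4*x) + C2*exp(-4*x)*sin(5*x).
For the particular solution try w_p = A0. Substituting and matching coefficients of each power of x gives A0 = -2/41, so w_p = -2/41.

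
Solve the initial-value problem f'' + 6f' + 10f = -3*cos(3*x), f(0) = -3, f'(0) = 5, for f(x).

f = -54*sin(3*x)/325 - 3*cos(3*x)/325 - 1129*exp(-3*x)*sin(x)/325 - 972*cos(x)*exp(-3*x)/325

Characteristic equation r² + 6r + 10 = 0 has discriminant (6)² - 4·(10) = -4 < 0, so r = -3 ± i.
Hence f_h = C1*cos(x)*exp(-3*x) + C2*exp(-3*x)*sin(x).
Try f_p = A*cos(3*x) + B*sin(3*x). Substituting and equating the coefficients of cos(3x) and sin(3x) gives A = -3/325, B = -54/325, so f_p = -54*sin(3*x)/325 - 3*cos(3*x)/325.
General solution: f = -54*sin(3*x)/325 - 3*cos(3*x)/325 + C1*cos(x)*exp(-3*x) + C2*exp(-3*x)*sin(x).
Apply the initial conditions: f(0) = -3/325 + C1 = -3 and f'(0) = -162/325 + C2 - 3*C1 = 5. Solving gives C1 = -972/325, C2 = -1129/325.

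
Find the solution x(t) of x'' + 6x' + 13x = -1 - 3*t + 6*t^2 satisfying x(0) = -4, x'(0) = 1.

Characteristic equation r² + 6r + 13 = 0 has discriminant (6)² - 4·(13) = -16 < 0, so r = -3 ± 2i.
Hence x_h = C1*cos(2*t)*exp(-3*t) + C2*exp(-3*t)*sin(2*t).
For the particular solution try x_p = A0 + A1*t + A2*t^2. Substituting and matching coefficients of each power of t gives A0 = 341/2197, A1 = -111/169, A2 = 6/13, so x_p = 341/2197 - 111*t/169 + 6*t^2/13.
General solution: x = 341/2197 - 111*t/169 + 6*t^2/13 + C1*cos(2*t)*exp(-3*t) + C2*exp(-3*t)*sin(2*t).
Apply the initial conditions: x(0) = 341/2197 + C1 = -4 and x'(0) = -111/169 - 3*C1 + 2*C2 = 1. Solving gives C1 = -9129/2197, C2 = -23747/4394.

x = 341/2197 - 111*t/169 + 6*t**2/13 - 23747*exp(-3*t)*sin(2*t)/4394 - 9129*cos(2*t)*exp(-3*t)/2197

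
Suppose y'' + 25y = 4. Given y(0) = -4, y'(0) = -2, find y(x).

Characteristic equation r² + 25 = 0 has discriminant (0)² - 4·(25) = -100 < 0, so r = ± 5i.
Hence y_h = C1*cos(5*x) + C2*sin(5*x).
For the particular solution try y_p = A0. Substituting and matching coefficients of each power of x gives A0 = 4/25, so y_p = 4/25.
General solution: y = 4/25 + C1*cos(5*x) + C2*sin(5*x).
Apply the initial conditions: y(0) = 4/25 + C1 = -4 and y'(0) = 5*C2 = -2. Solving gives C1 = -104/25, C2 = -2/5.

y = 4/25 - 104*cos(5*x)/25 - 2*sin(5*x)/5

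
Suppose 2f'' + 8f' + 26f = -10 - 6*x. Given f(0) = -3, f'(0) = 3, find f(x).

Divide through by 2: f'' + 4f' + 13f = -5 - 3*x.
Characteristic equation r² + 4r + 13 = 0 has discriminant (4)² - 4·(13) = -36 < 0, so r = -2 ± 3i.
Hence f_h = C1*cos(3*x)*exp(-2*x) + C2*exp(-2*x)*sin(3*x).
For the particular solution try f_p = A0 + A1*x. Substituting and matching coefficients of each power of x gives A0 = -53/169, A1 = -3/13, so f_p = -53/169 - 3*x/13.
General solution: f = -53/169 - 3*x/13 + C1*cos(3*x)*exp(-2*x) + C2*exp(-2*x)*sin(3*x).
Apply the initial conditions: f(0) = -53/169 + C1 = -3 and f'(0) = -3/13 - 2*C1 + 3*C2 = 3. Solving gives C1 = -454/169, C2 = -362/507.

f = -53/169 - 3*x/13 - 454*cos(3*x)*exp(-2*x)/169 - 362*exp(-2*x)*sin(3*x)/507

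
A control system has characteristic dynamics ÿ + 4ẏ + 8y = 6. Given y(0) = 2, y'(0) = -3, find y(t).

Characteristic equation r² + 4r + 8 = 0 has discriminant (4)² - 4·(8) = -16 < 0, so r = -2 ± 2i.
Hence y_h = C1*cos(2*t)*exp(-2*t) + C2*exp(-2*t)*sin(2*t).
For the particular solution try y_p = A0. Substituting and matching coefficients of each power of t gives A0 = 3/4, so y_p = 3/4.
General solution: y = 3/4 + C1*cos(2*t)*exp(-2*t) + C2*exp(-2*t)*sin(2*t).
Apply the initial conditions: y(0) = 3/4 + C1 = 2 and y'(0) = -2*C1 + 2*C2 = -3. Solving gives C1 = 5/4, C2 = -1/4.

y = 3/4 - exp(-2*t)*sin(2*t)/4 + 5*cos(2*t)*exp(-2*t)/4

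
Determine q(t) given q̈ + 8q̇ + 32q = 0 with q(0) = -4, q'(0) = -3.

Characteristic equation r² + 8r + 32 = 0 has discriminant (8)² - 4·(32) = -64 < 0, so r = -4 ± 4i.
Hence q_h = C1*cos(4*t)*exp(-4*t) + C2*exp(-4*t)*sin(4*t).
Apply the initial conditions: q(0) = C1 = -4 and q'(0) = -4*C1 + 4*C2 = -3. Solving gives C1 = -4, C2 = -19/4.

q = -4*cos(4*t)*exp(-4*t) - 19*exp(-4*t)*sin(4*t)/4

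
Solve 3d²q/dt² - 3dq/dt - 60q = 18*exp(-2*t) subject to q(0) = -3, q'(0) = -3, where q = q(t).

q = -exp(-4*t) - 11*exp(5*t)/7 - 3*exp(-2*t)/7

Divide through by 3: q'' - q' - 20q = 6*exp(-2*t).
Characteristic equation r² - r - 20 = 0 factors as (r - 5)(r + 4) = 0, so r = 5, -4.
Hence q_h = C1*exp(5*t) + C2*exp(-4*t).
Try q_p = A*exp(-2*t). Substituting into the equation and dividing by exp(-2*t) gives A = -3/7, so q_p = -3*exp(-2*t)/7.
General solution: q = -3*exp(-2*t)/7 + C1*exp(5*t) + C2*exp(-4*t).
Apply the initial conditions: q(0) = -3/7 + C1 + C2 = -3 and q'(0) = 6/7 - 4*C2 + 5*C1 = -3. Solving gives C1 = -11/7, C2 = -1.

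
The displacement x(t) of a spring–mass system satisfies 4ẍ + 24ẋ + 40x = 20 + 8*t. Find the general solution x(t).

x = 19/50 + t/5 + C1*cos(t)*exp(-3*t) + C2*exp(-3*t)*sin(t)

Divide through by 4: x'' + 6x' + 10x = 5 + 2*t.
Characteristic equation r² + 6r + 10 = 0 has discriminant (6)² - 4·(10) = -4 < 0, so r = -3 ± i.
Hence x_h = C1*cos(t)*exp(-3*t) + C2*exp(-3*t)*sin(t).
For the particular solution try x_p = A0 + A1*t. Substituting and matching coefficients of each power of t gives A0 = 19/50, A1 = 1/5, so x_p = 19/50 + t/5.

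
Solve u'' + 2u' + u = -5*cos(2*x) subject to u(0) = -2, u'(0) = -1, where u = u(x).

Characteristic equation r² + 2r + 1 = 0 has discriminant (2)² - 4·(1) = 0, so r = -1 is a repeated root.
Hence u_h = (C1 + C2*x)*exp(-x).
Try u_p = A*cos(2*x) + B*sin(2*x). Substituting and equating the coefficients of cos(2x) and sin(2x) gives A = 3/5, B = -4/5, so u_p = -4*sin(2*x)/5 + 3*cos(2*x)/5.
General solution: u = -4*sin(2*x)/5 + 3*cos(2*x)/5 + C1*exp(-x) + C2*x*exp(-x).
Apply the initial conditions: u(0) = 3/5 + C1 = -2 and u'(0) = -8/5 + C2 - C1 = -1. Solving gives C1 = -13/5, C2 = -2.

u = -13*exp(-x)/5 - 4*sin(2*x)/5 + 3*cos(2*x)/5 - 2*x*exp(-x)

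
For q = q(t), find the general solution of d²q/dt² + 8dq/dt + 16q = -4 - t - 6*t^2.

q = -23/64 - 3*t**2/8 + 5*t/16 + C1*exp(-4*t) + C2*t*exp(-4*t)

Characteristic equation r² + 8r + 16 = 0 has discriminant (8)² - 4·(16) = 0, so r = -4 is a repeated root.
Hence q_h = (C1 + C2*t)*exp(-4*t).
For the particular solution try q_p = A0 + A1*t + A2*t^2. Substituting and matching coefficients of each power of t gives A0 = -23/64, A1 = 5/16, A2 = -3/8, so q_p = -23/64 - 3*t^2/8 + 5*t/16.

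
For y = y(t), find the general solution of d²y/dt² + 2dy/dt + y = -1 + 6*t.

y = -13 + 6*t + C1*exp(-t) + C2*t*exp(-t)

Characteristic equation r² + 2r + 1 = 0 has discriminant (2)² - 4·(1) = 0, so r = -1 is a repeated root.
Hence y_h = (C1 + C2*t)*exp(-t).
For the particular solution try y_p = A0 + A1*t. Substituting and matching coefficients of each power of t gives A0 = -13, A1 = 6, so y_p = -13 + 6*t.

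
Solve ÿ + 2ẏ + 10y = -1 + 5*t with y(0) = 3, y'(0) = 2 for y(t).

Characteristic equation r² + 2r + 10 = 0 has discriminant (2)² - 4·(10) = -36 < 0, so r = -1 ± 3i.
Hence y_h = C1*cos(3*t)*exp(-t) + C2*exp(-t)*sin(3*t).
For the particular solution try y_p = A0 + A1*t. Substituting and matching coefficients of each power of t gives A0 = -1/5, A1 = 1/2, so y_p = -1/5 + t/2.
General solution: y = -1/5 + t/2 + C1*cos(3*t)*exp(-t) + C2*exp(-t)*sin(3*t).
Apply the initial conditions: y(0) = -1/5 + C1 = 3 and y'(0) = 1/2 - C1 + 3*C2 = 2. Solving gives C1 = 16/5, C2 = 47/30.

y = -1/5 + t/2 + 16*cos(3*t)*exp(-t)/5 + 47*exp(-t)*sin(3*t)/30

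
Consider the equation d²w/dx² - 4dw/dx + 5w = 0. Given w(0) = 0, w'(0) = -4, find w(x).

w = -4*exp(2*x)*sin(x)

Characteristic equation r² - 4r + 5 = 0 has discriminant (-4)² - 4·(5) = -4 < 0, so r = 2 ± i.
Hence w_h = C1*cos(x)*exp(2*x) + C2*exp(2*x)*sin(x).
Apply the initial conditions: w(0) = C1 = 0 and w'(0) = C2 + 2*C1 = -4. Solving gives C1 = 0, C2 = -4.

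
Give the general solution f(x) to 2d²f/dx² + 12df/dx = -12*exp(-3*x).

Divide through by 2: f'' + 6f' = -6*exp(-3*x).
Characteristic equation r² + 6r = 0 factors as (r + 6)r = 0, so r = -6, 0.
Hence f_h = C1*exp(-6*x) + C2.
Try f_p = A*exp(-3*x). Substituting into the equation and dividing by exp(-3*x) gives A = 2/3, so f_p = 2*exp(-3*x)/3.

f = C2 + 2*exp(-3*x)/3 + C1*exp(-6*x)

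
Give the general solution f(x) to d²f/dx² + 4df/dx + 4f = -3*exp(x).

f = -exp(x)/3 + C1*exp(-2*x) + C2*x*exp(-2*x)

Characteristic equation r² + 4r + 4 = 0 has discriminant (4)² - 4·(4) = 0, so r = -2 is a repeated root.
Hence f_h = (C1 + C2*x)*exp(-2*x).
Try f_p = A*exp(x). Substituting into the equation and dividing by exp(x) gives A = -1/3, so f_p = -exp(x)/3.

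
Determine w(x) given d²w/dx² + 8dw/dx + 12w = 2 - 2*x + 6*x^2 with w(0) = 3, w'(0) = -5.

Characteristic equation r² + 8r + 12 = 0 factors as (r + 6)(r + 2) = 0, so r = -6, -2.
Hence w_h = C1*exp(-6*x) + C2*exp(-2*x).
For the particular solution try w_p = A0 + A1*x + A2*x^2. Substituting and matching coefficients of each power of x gives A0 = 23/36, A1 = -5/6, A2 = 1/2, so w_p = 23/36 + x^2/2 - 5*x/6.
General solution: w = 23/36 + x^2/2 - 5*x/6 + C1*exp(-6*x) + C2*exp(-2*x).
Apply the initial conditions: w(0) = 23/36 + C1 + C2 = 3 and w'(0) = -5/6 - 6*C1 - 2*C2 = -5. Solving gives C1 = -5/36, C2 = 5/2.

w = 23/36 + x**2/2 - 5*x/6 - 5*exp(-6*x)/36 + 5*exp(-2*x)/2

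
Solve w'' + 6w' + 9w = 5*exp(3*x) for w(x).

Characteristic equation r² + 6r + 9 = 0 has discriminant (6)² - 4·(9) = 0, so r = -3 is a repeated root.
Hence w_h = (C1 + C2*x)*exp(-3*x).
Try w_p = A*exp(3*x). Substituting into the equation and dividing by exp(3*x) gives A = 5/36, so w_p = 5*exp(3*x)/36.

w = 5*exp(3*x)/36 + C1*exp(-3*x) + C2*x*exp(-3*x)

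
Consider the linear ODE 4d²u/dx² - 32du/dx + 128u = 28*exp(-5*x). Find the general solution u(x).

u = 7*exp(-5*x)/97 + C1*cos(4*x)*exp(4*x) + C2*exp(4*x)*sin(4*x)

Divide through by 4: u'' - 8u' + 32u = 7*exp(-5*x).
Characteristic equation r² - 8r + 32 = 0 has discriminant (-8)² - 4·(32) = -64 < 0, so r = 4 ± 4i.
Hence u_h = C1*cos(4*x)*exp(4*x) + C2*exp(4*x)*sin(4*x).
Try u_p = A*exp(-5*x). Substituting into the equation and dividing by exp(-5*x) gives A = 7/97, so u_p = 7*exp(-5*x)/97.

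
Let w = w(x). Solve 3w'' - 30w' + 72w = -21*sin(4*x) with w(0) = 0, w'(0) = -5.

Divide through by 3: w'' - 10w' + 24w = -7*sin(4*x).
Characteristic equation r² - 10r + 24 = 0 factors as (r - 4)(r - 6) = 0, so r = 4, 6.
Hence w_h = C1*exp(4*x) + C2*exp(6*x).
Try w_p = A*cos(4*x) + B*sin(4*x). Substituting and equating the coefficients of cos(4x) and sin(4x) gives A = -35/208, B = -7/208, so w_p = -35*cos(4*x)/208 - 7*sin(4*x)/208.
General solution: w = -35*cos(4*x)/208 - 7*sin(4*x)/208 + C1*exp(4*x) + C2*exp(6*x).
Apply the initial conditions: w(0) = -35/208 + C1 + C2 = 0 and w'(0) = -7/52 + 4*C1 + 6*C2 = -5. Solving gives C1 = 47/16, C2 = -36/13.

w = -36*exp(6*x)/13 - 35*cos(4*x)/208 - 7*sin(4*x)/208 + 47*exp(4*x)/16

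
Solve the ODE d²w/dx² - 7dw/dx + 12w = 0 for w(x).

Characteristic equation r² - 7r + 12 = 0 factors as (r - 4)(r - 3) = 0, so r = 4, 3.
Hence w_h = C1*exp(4*x) + C2*exp(3*x).

w = C1*exp(4*x) + C2*exp(3*x)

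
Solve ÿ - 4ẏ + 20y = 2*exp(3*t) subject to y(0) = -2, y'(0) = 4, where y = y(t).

Characteristic equation r² - 4r + 20 = 0 has discriminant (-4)² - 4·(20) = -64 < 0, so r = 2 ± 4i.
Hence y_h = C1*cos(4*t)*exp(2*t) + C2*exp(2*t)*sin(4*t).
Try y_p = A*exp(3*t). Substituting into the equation and dividing by exp(3*t) gives A = 2/17, so y_p = 2*exp(3*t)/17.
General solution: y = 2*exp(3*t)/17 + C1*cos(4*t)*exp(2*t) + C2*exp(2*t)*sin(4*t).
Apply the initial conditions: y(0) = 2/17 + C1 = -2 and y'(0) = 6/17 + 2*C1 + 4*C2 = 4. Solving gives C1 = -36/17, C2 = 67/34.

y = 2*exp(3*t)/17 - 36*cos(4*t)*exp(2*t)/17 + 67*exp(2*t)*sin(4*t)/34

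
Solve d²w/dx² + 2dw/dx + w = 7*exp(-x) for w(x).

w = C1*exp(-x) + 7*x**2*exp(-x)/2 + C2*x*exp(-x)

Characteristic equation r² + 2r + 1 = 0 has discriminant (2)² - 4·(1) = 0, so r = -1 is a repeated root.
Hence w_h = (C1 + C2*x)*exp(-x).
Since exp(-x) solves the homogeneous equation (r = -1 is a root of multiplicity 2), multiply the trial by x^2. Try w_p = A*x^2*exp(-x). Substituting into the equation and dividing by exp(-x) gives A = 7/2, so w_p = 7*x^2*exp(-x)/2.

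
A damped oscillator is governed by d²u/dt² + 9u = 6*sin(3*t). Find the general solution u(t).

u = C1*cos(3*t) + C2*sin(3*t) - t*cos(3*t)

Characteristic equation r² + 9 = 0 has discriminant (0)² - 4·(9) = -36 < 0, so r = ± 3i.
Hence u_h = C1*cos(3*t) + C2*sin(3*t).
Since ±3i are characteristic roots, multiply the trial by t. Try u_p = t*(A*cos(3*t) + B*sin(3*t)). Substituting and equating the coefficients of cos(3t) and sin(3t) gives A = -1, B = 0, so u_p = -t*cos(3*t).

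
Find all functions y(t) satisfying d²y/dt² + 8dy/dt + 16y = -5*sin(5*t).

y = 45*sin(5*t)/1681 + 200*cos(5*t)/1681 + C1*exp(-4*t) + C2*t*exp(-4*t)

Characteristic equation r² + 8r + 16 = 0 has discriminant (8)² - 4·(16) = 0, so r = -4 is a repeated root.
Hence y_h = (C1 + C2*t)*exp(-4*t).
Try y_p = A*cos(5*t) + B*sin(5*t). Substituting and equating the coefficients of cos(5t) and sin(5t) gives A = 200/1681, B = 45/1681, so y_p = 45*sin(5*t)/1681 + 200*cos(5*t)/1681.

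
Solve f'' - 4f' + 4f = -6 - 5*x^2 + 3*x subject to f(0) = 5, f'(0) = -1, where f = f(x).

Characteristic equation r² - 4r + 4 = 0 has discriminant (-4)² - 4·(4) = 0, so r = 2 is a repeated root.
Hence f_h = (C1 + C2*x)*exp(2*x).
For the particular solution try f_p = A0 + A1*x + A2*x^2. Substituting and matching coefficients of each power of x gives A0 = -21/8, A1 = -7/4, A2 = -5/4, so f_p = -21/8 - 7*x/4 - 5*x^2/4.
General solution: f = -21/8 - 7*x/4 - 5*x^2/4 + C1*exp(2*x) + C2*x*exp(2*x).
Apply the initial conditions: f(0) = -21/8 + C1 = 5 and f'(0) = -7/4 + C2 + 2*C1 = -1. Solving gives C1 = 61/8, C2 = -29/2.

f = -21/8 - 7*x/4 - 5*x**2/4 + 61*exp(2*x)/8 - 29*x*exp(2*x)/2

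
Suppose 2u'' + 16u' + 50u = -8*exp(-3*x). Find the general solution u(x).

Divide through by 2: u'' + 8u' + 25u = -4*exp(-3*x).
Characteristic equation r² + 8r + 25 = 0 has discriminant (8)² - 4·(25) = -36 < 0, so r = -4 ± 3i.
Hence u_h = C1*cos(3*x)*exp(-4*x) + C2*exp(-4*x)*sin(3*x).
Try u_p = A*exp(-3*x). Substituting into the equation and dividing by exp(-3*x) gives A = -2/5, so u_p = -2*exp(-3*x)/5.

u = -2*exp(-3*x)/5 + C1*cos(3*x)*exp(-4*x) + C2*exp(-4*x)*sin(3*x)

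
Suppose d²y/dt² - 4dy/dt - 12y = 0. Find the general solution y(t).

y = C1*exp(-2*t) + C2*exp(6*t)

Characteristic equation r² - 4r - 12 = 0 factors as (r + 2)(r - 6) = 0, so r = -2, 6.
Hence y_h = C1*exp(-2*t) + C2*exp(6*t).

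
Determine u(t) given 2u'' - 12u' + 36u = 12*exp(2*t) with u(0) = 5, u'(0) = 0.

u = 3*exp(2*t)/5 - 24*exp(3*t)*sin(3*t)/5 + 22*cos(3*t)*exp(3*t)/5

Divide through by 2: u'' - 6u' + 18u = 6*exp(2*t).
Characteristic equation r² - 6r + 18 = 0 has discriminant (-6)² - 4·(18) = -36 < 0, so r = 3 ± 3i.
Hence u_h = C1*cos(3*t)*exp(3*t) + C2*exp(3*t)*sin(3*t).
Try u_p = A*exp(2*t). Substituting into the equation and dividing by exp(2*t) gives A = 3/5, so u_p = 3*exp(2*t)/5.
General solution: u = 3*exp(2*t)/5 + C1*cos(3*t)*exp(3*t) + C2*exp(3*t)*sin(3*t).
Apply the initial conditions: u(0) = 3/5 + C1 = 5 and u'(0) = 6/5 + 3*C1 + 3*C2 = 0. Solving gives C1 = 22/5, C2 = -24/5.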